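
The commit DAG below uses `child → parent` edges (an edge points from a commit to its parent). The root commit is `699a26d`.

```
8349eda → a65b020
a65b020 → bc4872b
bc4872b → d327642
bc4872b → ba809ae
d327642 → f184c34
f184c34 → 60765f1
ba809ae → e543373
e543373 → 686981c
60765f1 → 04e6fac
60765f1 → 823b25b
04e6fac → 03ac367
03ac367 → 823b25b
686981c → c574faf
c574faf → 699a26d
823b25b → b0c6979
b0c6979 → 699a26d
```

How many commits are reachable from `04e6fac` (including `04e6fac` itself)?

5

Walking parent pointers from 04e6fac: reachable set = {03ac367, 04e6fac, 699a26d, 823b25b, b0c6979}.
That is 5 commits.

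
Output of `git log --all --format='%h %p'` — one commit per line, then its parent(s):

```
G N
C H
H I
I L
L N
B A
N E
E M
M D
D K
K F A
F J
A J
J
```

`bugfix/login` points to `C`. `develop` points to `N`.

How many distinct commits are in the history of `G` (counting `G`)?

9

Walking parent pointers from G: reachable set = {A, D, E, F, G, J, K, M, N}.
That is 9 commits.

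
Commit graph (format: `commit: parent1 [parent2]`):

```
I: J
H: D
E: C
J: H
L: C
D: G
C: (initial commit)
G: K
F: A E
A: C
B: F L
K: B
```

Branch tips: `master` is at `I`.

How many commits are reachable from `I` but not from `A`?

Reachable from I: {A, B, C, D, E, F, G, H, I, J, K, L}.
Reachable from A: {A, C}.
In I's history but not A's: {B, D, E, F, G, H, I, J, K, L} — 10 commits.

10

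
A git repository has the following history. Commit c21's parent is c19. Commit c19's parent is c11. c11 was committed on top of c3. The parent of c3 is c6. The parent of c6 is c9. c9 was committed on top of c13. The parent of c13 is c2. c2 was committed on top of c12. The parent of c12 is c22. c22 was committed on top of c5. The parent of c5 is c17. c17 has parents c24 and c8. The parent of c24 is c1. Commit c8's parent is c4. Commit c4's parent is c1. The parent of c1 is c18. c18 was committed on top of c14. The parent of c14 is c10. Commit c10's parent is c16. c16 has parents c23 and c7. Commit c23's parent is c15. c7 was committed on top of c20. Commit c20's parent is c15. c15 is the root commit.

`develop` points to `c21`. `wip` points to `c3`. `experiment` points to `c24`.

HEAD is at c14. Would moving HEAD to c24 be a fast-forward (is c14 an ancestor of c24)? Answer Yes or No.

Yes

A fast-forward from c14 to c24 is possible iff c14 is an ancestor of c24.
Ancestors of c24: {c1, c10, c14, c15, c16, c18, c20, c23, c24, c7}.
c14 is among them, so fast-forward is possible.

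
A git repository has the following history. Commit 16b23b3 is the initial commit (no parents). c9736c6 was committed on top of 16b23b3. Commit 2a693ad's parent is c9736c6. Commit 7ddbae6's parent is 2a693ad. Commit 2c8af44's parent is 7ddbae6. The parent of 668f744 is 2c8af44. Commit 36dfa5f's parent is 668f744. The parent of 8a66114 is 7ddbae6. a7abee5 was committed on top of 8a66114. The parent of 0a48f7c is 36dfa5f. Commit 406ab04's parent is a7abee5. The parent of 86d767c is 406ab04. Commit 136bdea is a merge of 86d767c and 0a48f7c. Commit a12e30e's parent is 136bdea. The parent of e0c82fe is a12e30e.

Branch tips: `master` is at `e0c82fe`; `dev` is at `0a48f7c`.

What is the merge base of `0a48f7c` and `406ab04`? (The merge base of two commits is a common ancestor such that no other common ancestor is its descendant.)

Ancestors of 0a48f7c: {0a48f7c, 16b23b3, 2a693ad, 2c8af44, 36dfa5f, 668f744, 7ddbae6, c9736c6}.
Ancestors of 406ab04: {16b23b3, 2a693ad, 406ab04, 7ddbae6, 8a66114, a7abee5, c9736c6}.
Common ancestors: {16b23b3, 2a693ad, 7ddbae6, c9736c6}.
Among these, 7ddbae6 is not an ancestor of any other common ancestor — it is the merge base.

7ddbae6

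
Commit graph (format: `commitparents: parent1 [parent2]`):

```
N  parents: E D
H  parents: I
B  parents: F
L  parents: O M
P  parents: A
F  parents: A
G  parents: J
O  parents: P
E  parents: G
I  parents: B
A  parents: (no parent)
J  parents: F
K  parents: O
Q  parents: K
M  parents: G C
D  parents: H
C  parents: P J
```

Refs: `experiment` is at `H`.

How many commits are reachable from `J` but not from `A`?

Reachable from J: {A, F, J}.
Reachable from A: {A}.
In J's history but not A's: {F, J} — 2 commits.

2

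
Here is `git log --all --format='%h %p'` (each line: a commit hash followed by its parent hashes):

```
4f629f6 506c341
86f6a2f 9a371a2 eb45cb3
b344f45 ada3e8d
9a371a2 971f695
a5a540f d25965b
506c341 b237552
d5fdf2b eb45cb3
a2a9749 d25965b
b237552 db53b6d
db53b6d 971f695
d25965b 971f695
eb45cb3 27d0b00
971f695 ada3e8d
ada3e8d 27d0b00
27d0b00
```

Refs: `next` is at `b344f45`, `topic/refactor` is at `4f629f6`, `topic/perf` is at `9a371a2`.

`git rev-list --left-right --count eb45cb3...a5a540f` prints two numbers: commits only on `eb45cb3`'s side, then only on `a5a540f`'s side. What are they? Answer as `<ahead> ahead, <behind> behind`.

Reachable from eb45cb3: {27d0b00, eb45cb3}.
Reachable from a5a540f: {27d0b00, 971f695, a5a540f, ada3e8d, d25965b}.
Only in eb45cb3's history (ahead): {eb45cb3} — 1.
Only in a5a540f's history (behind): {971f695, a5a540f, ada3e8d, d25965b} — 4.

1 ahead, 4 behind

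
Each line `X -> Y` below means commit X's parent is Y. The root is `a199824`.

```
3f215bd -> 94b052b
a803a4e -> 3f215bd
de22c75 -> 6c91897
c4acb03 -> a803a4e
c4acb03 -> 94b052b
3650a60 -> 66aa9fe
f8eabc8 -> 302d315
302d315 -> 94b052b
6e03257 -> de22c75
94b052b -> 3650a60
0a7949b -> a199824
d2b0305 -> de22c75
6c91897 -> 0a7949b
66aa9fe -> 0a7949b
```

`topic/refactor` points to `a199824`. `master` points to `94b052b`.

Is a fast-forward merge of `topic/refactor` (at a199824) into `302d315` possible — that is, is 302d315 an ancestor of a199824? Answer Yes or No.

A fast-forward from 302d315 to a199824 is possible iff 302d315 is an ancestor of a199824.
Ancestors of a199824: {a199824}.
302d315 is not among them, so fast-forward is not possible.

No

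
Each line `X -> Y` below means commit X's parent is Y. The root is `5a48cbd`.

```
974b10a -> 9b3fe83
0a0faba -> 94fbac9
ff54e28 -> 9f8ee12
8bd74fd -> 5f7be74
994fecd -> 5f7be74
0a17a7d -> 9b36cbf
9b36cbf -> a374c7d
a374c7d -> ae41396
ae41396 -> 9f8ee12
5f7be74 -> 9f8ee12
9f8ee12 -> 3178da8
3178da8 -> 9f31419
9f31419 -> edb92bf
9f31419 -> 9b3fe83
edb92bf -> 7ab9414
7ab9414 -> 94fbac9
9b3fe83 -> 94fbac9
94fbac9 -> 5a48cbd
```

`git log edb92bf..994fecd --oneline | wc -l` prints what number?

Reachable from 994fecd: {3178da8, 5a48cbd, 5f7be74, 7ab9414, 94fbac9, 994fecd, 9b3fe83, 9f31419, 9f8ee12, edb92bf}.
Reachable from edb92bf: {5a48cbd, 7ab9414, 94fbac9, edb92bf}.
In 994fecd's history but not edb92bf's: {3178da8, 5f7be74, 994fecd, 9b3fe83, 9f31419, 9f8ee12} — 6 commits.

6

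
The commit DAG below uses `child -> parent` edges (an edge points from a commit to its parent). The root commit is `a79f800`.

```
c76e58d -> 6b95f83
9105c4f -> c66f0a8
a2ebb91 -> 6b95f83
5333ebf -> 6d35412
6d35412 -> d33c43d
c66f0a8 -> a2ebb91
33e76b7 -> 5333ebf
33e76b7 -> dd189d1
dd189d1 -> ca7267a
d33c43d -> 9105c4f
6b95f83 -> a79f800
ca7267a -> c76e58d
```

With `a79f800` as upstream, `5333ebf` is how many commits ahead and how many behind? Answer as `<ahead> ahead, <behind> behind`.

7 ahead, 0 behind

Reachable from 5333ebf: {5333ebf, 6b95f83, 6d35412, 9105c4f, a2ebb91, a79f800, c66f0a8, d33c43d}.
Reachable from a79f800: {a79f800}.
Only in 5333ebf's history (ahead): {5333ebf, 6b95f83, 6d35412, 9105c4f, a2ebb91, c66f0a8, d33c43d} — 7.
Only in a79f800's history (behind): {} — 0.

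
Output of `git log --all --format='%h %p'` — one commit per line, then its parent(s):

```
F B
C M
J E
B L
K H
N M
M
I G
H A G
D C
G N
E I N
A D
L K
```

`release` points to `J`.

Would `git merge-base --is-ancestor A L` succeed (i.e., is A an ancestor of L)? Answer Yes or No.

Yes

Ancestors of L (commits reachable by following parents): {A, C, D, G, H, K, L, M, N}.
A is in that set, so it is an ancestor of L.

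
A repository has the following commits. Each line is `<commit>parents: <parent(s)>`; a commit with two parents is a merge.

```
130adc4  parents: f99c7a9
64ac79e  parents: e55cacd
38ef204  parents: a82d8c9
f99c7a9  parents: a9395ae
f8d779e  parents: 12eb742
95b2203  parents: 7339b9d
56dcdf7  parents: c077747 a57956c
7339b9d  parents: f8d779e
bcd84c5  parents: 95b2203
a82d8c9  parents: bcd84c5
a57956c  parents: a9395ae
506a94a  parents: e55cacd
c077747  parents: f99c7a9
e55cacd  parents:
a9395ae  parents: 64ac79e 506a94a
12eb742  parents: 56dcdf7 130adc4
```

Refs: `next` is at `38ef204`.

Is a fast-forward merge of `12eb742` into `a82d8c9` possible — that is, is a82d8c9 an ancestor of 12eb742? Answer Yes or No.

No

A fast-forward from a82d8c9 to 12eb742 is possible iff a82d8c9 is an ancestor of 12eb742.
Ancestors of 12eb742: {12eb742, 130adc4, 506a94a, 56dcdf7, 64ac79e, a57956c, a9395ae, c077747, e55cacd, f99c7a9}.
a82d8c9 is not among them, so fast-forward is not possible.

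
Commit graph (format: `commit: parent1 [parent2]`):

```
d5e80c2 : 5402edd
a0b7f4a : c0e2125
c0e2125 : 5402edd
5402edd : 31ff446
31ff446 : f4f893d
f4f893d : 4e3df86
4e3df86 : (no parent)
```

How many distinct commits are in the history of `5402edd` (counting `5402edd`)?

4

Walking parent pointers from 5402edd: reachable set = {31ff446, 4e3df86, 5402edd, f4f893d}.
That is 4 commits.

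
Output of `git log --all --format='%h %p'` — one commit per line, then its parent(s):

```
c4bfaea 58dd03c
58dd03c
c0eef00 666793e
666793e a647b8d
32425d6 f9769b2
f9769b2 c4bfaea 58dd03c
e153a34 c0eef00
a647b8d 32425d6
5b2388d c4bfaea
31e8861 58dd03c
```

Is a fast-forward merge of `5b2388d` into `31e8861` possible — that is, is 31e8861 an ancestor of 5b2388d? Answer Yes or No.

No

A fast-forward from 31e8861 to 5b2388d is possible iff 31e8861 is an ancestor of 5b2388d.
Ancestors of 5b2388d: {58dd03c, 5b2388d, c4bfaea}.
31e8861 is not among them, so fast-forward is not possible.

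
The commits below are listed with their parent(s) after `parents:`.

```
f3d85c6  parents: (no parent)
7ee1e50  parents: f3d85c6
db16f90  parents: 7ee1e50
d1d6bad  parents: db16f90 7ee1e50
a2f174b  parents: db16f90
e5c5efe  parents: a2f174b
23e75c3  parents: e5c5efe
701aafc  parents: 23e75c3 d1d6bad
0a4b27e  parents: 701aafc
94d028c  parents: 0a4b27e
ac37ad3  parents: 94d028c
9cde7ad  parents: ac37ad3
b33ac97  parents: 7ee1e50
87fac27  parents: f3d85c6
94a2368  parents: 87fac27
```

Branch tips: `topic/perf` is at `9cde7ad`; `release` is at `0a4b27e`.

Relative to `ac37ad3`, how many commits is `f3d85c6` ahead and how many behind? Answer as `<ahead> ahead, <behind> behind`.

Reachable from f3d85c6: {f3d85c6}.
Reachable from ac37ad3: {0a4b27e, 23e75c3, 701aafc, 7ee1e50, 94d028c, a2f174b, ac37ad3, d1d6bad, db16f90, e5c5efe, f3d85c6}.
Only in f3d85c6's history (ahead): {} — 0.
Only in ac37ad3's history (behind): {0a4b27e, 23e75c3, 701aafc, 7ee1e50, 94d028c, a2f174b, ac37ad3, d1d6bad, db16f90, e5c5efe} — 10.

0 ahead, 10 behind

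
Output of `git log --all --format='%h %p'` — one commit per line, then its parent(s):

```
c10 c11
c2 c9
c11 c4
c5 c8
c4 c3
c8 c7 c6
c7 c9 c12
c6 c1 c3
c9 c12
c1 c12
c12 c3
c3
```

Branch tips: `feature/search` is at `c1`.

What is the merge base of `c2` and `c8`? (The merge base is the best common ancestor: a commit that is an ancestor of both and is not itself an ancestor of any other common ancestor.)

c9

Ancestors of c2: {c12, c2, c3, c9}.
Ancestors of c8: {c1, c12, c3, c6, c7, c8, c9}.
Common ancestors: {c12, c3, c9}.
Among these, c9 is not an ancestor of any other common ancestor — it is the merge base.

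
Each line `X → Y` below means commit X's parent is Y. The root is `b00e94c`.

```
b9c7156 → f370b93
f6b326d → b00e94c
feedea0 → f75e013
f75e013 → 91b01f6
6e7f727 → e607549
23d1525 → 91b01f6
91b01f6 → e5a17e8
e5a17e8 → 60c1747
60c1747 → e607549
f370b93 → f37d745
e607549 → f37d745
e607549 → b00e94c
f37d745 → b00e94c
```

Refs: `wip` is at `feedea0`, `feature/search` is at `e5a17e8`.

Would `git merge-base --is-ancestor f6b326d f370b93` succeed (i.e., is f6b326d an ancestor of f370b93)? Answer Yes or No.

Ancestors of f370b93: {b00e94c, f370b93, f37d745}.
f6b326d is not in that set, so it is not an ancestor of f370b93.

No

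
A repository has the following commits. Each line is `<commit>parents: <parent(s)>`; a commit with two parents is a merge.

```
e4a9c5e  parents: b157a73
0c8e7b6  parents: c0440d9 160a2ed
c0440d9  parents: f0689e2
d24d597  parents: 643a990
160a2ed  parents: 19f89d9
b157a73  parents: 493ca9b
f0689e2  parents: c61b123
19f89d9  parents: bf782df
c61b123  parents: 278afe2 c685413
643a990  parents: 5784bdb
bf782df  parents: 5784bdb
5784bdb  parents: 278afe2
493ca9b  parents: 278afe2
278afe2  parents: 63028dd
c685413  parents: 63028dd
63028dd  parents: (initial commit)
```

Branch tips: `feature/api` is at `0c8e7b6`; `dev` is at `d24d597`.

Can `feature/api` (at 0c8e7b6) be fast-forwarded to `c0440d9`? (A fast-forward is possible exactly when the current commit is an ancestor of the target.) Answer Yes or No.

No

A fast-forward from 0c8e7b6 to c0440d9 is possible iff 0c8e7b6 is an ancestor of c0440d9.
Ancestors of c0440d9: {278afe2, 63028dd, c0440d9, c61b123, c685413, f0689e2}.
0c8e7b6 is not among them, so fast-forward is not possible.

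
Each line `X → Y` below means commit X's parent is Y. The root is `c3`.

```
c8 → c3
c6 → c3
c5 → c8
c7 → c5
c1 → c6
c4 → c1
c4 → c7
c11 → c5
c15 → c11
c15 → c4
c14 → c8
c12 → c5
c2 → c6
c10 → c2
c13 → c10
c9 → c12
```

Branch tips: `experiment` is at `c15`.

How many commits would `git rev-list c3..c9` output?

4

Reachable from c9: {c12, c3, c5, c8, c9}.
Reachable from c3: {c3}.
In c9's history but not c3's: {c12, c5, c8, c9} — 4 commits.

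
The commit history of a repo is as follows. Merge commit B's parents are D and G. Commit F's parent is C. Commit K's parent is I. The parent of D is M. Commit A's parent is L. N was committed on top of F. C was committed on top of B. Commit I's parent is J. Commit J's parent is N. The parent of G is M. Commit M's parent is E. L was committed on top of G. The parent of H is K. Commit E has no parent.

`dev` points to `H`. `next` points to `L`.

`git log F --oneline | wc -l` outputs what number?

7

Walking parent pointers from F: reachable set = {B, C, D, E, F, G, M}.
That is 7 commits.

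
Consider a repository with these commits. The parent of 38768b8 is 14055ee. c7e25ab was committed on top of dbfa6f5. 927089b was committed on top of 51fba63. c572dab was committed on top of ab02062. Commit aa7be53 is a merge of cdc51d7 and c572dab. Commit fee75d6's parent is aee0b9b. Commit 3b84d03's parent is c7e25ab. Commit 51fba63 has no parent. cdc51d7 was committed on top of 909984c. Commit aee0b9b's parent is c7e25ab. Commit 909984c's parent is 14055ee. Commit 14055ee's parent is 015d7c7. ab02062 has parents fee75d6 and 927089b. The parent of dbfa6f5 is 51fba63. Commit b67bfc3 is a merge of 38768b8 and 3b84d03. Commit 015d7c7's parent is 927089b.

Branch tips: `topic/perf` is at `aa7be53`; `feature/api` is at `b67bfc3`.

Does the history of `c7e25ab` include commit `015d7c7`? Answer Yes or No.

Ancestors of c7e25ab: {51fba63, c7e25ab, dbfa6f5}.
015d7c7 is not in that set, so it is not an ancestor of c7e25ab.

No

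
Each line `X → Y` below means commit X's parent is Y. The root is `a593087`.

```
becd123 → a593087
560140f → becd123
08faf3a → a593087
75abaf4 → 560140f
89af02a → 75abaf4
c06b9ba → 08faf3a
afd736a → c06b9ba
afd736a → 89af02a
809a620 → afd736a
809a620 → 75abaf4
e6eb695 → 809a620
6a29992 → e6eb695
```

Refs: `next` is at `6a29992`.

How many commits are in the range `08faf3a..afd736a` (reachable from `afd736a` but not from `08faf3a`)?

Reachable from afd736a: {08faf3a, 560140f, 75abaf4, 89af02a, a593087, afd736a, becd123, c06b9ba}.
Reachable from 08faf3a: {08faf3a, a593087}.
In afd736a's history but not 08faf3a's: {560140f, 75abaf4, 89af02a, afd736a, becd123, c06b9ba} — 6 commits.

6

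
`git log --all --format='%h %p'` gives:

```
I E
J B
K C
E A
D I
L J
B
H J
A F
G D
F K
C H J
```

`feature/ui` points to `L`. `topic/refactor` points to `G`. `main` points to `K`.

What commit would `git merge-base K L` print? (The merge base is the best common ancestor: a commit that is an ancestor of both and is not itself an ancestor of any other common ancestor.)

J

Ancestors of K: {B, C, H, J, K}.
Ancestors of L: {B, J, L}.
Common ancestors: {B, J}.
Among these, J is not an ancestor of any other common ancestor — it is the merge base.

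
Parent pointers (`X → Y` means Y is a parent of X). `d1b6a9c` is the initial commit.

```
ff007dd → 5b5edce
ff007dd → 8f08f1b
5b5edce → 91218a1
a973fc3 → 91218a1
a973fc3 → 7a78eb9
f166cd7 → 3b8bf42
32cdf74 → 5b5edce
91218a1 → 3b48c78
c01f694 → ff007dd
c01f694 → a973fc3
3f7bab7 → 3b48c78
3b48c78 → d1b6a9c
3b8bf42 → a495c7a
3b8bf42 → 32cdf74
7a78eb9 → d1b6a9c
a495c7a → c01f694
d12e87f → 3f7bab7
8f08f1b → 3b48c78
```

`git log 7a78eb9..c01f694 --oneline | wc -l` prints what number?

7

Reachable from c01f694: {3b48c78, 5b5edce, 7a78eb9, 8f08f1b, 91218a1, a973fc3, c01f694, d1b6a9c, ff007dd}.
Reachable from 7a78eb9: {7a78eb9, d1b6a9c}.
In c01f694's history but not 7a78eb9's: {3b48c78, 5b5edce, 8f08f1b, 91218a1, a973fc3, c01f694, ff007dd} — 7 commits.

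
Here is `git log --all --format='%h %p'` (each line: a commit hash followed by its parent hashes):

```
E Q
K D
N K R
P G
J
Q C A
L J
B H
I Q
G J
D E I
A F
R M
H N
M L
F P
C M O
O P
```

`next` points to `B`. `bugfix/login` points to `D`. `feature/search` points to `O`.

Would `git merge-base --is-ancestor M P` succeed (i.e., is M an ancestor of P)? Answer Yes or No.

Ancestors of P: {G, J, P}.
M is not in that set, so it is not an ancestor of P.

No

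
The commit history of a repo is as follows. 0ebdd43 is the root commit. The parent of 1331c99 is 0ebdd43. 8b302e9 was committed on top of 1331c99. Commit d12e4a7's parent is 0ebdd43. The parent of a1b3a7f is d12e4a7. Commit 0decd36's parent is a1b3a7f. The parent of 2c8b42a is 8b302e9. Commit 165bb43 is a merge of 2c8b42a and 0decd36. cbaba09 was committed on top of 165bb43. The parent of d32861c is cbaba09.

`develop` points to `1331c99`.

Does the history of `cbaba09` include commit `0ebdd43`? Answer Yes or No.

Ancestors of cbaba09 (commits reachable by following parents): {0decd36, 0ebdd43, 1331c99, 165bb43, 2c8b42a, 8b302e9, a1b3a7f, cbaba09, d12e4a7}.
0ebdd43 is in that set, so it is an ancestor of cbaba09.

Yes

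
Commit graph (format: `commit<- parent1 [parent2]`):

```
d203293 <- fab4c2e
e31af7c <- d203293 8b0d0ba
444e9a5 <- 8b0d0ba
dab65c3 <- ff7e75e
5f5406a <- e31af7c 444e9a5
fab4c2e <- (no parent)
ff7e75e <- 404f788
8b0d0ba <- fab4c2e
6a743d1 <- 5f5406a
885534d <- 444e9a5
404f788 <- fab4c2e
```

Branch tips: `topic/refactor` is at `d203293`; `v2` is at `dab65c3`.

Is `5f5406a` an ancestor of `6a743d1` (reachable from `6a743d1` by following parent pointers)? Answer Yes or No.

Ancestors of 6a743d1 (commits reachable by following parents): {444e9a5, 5f5406a, 6a743d1, 8b0d0ba, d203293, e31af7c, fab4c2e}.
5f5406a is in that set, so it is an ancestor of 6a743d1.

Yes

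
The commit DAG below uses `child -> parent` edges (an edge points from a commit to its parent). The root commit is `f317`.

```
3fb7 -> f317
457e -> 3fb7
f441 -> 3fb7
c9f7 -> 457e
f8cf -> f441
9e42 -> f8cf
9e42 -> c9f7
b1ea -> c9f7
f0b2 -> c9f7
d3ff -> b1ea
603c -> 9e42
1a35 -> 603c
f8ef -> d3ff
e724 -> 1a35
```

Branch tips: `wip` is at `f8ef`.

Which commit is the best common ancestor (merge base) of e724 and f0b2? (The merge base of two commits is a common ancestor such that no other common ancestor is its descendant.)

Ancestors of e724: {1a35, 3fb7, 457e, 603c, 9e42, c9f7, e724, f317, f441, f8cf}.
Ancestors of f0b2: {3fb7, 457e, c9f7, f0b2, f317}.
Common ancestors: {3fb7, 457e, c9f7, f317}.
Among these, c9f7 is not an ancestor of any other common ancestor — it is the merge base.

c9f7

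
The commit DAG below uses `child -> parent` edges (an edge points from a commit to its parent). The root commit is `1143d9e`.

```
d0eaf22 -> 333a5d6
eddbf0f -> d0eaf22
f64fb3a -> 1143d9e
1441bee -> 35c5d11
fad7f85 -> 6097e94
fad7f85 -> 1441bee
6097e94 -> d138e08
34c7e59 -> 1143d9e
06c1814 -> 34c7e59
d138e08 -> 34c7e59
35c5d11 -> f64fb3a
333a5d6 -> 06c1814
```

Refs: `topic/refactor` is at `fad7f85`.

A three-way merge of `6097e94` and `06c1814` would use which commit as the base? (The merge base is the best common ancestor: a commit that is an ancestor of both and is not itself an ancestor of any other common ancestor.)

Ancestors of 6097e94: {1143d9e, 34c7e59, 6097e94, d138e08}.
Ancestors of 06c1814: {06c1814, 1143d9e, 34c7e59}.
Common ancestors: {1143d9e, 34c7e59}.
Among these, 34c7e59 is not an ancestor of any other common ancestor — it is the merge base.

34c7e59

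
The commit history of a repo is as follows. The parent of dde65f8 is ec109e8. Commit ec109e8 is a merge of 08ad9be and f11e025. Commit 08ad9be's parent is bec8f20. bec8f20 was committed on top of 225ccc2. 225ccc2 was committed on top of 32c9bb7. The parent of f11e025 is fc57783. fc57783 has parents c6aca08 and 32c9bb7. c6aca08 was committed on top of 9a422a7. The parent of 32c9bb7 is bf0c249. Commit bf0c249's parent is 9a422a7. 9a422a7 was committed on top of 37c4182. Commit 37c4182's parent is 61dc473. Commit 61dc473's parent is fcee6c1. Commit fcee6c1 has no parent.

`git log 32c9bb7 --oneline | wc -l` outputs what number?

Walking parent pointers from 32c9bb7: reachable set = {32c9bb7, 37c4182, 61dc473, 9a422a7, bf0c249, fcee6c1}.
That is 6 commits.

6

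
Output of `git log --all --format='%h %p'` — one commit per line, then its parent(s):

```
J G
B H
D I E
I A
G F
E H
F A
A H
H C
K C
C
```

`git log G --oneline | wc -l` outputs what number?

5

Walking parent pointers from G: reachable set = {A, C, F, G, H}.
That is 5 commits.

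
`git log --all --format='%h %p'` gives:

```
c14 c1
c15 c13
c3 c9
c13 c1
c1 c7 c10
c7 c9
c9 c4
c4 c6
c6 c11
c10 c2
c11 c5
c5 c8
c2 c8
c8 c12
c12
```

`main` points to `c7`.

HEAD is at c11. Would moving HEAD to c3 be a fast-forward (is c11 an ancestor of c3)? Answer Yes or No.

Yes

A fast-forward from c11 to c3 is possible iff c11 is an ancestor of c3.
Ancestors of c3: {c11, c12, c3, c4, c5, c6, c8, c9}.
c11 is among them, so fast-forward is possible.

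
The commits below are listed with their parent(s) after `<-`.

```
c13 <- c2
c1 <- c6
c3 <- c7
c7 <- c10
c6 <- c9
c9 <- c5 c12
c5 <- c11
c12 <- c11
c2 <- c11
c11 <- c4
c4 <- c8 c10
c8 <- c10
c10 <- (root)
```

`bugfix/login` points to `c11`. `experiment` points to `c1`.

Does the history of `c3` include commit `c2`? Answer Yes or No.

Ancestors of c3: {c10, c3, c7}.
c2 is not in that set, so it is not an ancestor of c3.

No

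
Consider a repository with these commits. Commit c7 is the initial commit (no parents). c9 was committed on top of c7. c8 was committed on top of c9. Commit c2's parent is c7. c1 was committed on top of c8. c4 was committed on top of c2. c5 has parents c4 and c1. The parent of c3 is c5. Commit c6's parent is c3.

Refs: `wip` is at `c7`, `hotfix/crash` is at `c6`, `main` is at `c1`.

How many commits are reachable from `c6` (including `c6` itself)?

Walking parent pointers from c6: reachable set = {c1, c2, c3, c4, c5, c6, c7, c8, c9}.
That is 9 commits.

9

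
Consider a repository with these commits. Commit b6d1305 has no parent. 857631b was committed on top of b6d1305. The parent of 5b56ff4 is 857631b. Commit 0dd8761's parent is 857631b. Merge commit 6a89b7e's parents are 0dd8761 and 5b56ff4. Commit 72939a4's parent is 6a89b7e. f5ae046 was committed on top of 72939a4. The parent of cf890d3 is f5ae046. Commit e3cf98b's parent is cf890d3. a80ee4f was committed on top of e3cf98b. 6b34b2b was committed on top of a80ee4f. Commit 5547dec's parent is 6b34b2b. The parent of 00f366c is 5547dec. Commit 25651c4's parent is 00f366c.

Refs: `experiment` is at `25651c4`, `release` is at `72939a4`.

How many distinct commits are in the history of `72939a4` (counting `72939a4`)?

6

Walking parent pointers from 72939a4: reachable set = {0dd8761, 5b56ff4, 6a89b7e, 72939a4, 857631b, b6d1305}.
That is 6 commits.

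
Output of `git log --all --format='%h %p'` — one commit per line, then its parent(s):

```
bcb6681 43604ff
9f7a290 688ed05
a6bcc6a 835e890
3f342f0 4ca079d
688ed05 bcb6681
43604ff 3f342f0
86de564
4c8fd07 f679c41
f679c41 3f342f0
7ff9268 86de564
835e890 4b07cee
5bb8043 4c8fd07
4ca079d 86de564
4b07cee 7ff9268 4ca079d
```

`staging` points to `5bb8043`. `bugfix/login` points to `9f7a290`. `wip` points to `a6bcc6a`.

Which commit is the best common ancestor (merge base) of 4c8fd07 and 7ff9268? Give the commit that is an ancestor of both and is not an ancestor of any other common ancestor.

Ancestors of 4c8fd07: {3f342f0, 4c8fd07, 4ca079d, 86de564, f679c41}.
Ancestors of 7ff9268: {7ff9268, 86de564}.
Common ancestors: {86de564}.
The only common ancestor is 86de564, so it is the merge base.

86de564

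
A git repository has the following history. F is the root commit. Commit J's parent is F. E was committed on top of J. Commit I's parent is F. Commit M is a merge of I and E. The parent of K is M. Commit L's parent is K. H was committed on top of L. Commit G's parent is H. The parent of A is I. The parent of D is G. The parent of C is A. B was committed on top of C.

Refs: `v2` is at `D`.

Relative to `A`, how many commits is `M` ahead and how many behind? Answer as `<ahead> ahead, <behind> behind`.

3 ahead, 1 behind

Reachable from M: {E, F, I, J, M}.
Reachable from A: {A, F, I}.
Only in M's history (ahead): {E, J, M} — 3.
Only in A's history (behind): {A} — 1.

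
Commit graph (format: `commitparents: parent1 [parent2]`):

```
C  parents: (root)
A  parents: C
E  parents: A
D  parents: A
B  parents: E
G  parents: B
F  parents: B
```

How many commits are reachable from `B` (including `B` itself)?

4

Walking parent pointers from B: reachable set = {A, B, C, E}.
That is 4 commits.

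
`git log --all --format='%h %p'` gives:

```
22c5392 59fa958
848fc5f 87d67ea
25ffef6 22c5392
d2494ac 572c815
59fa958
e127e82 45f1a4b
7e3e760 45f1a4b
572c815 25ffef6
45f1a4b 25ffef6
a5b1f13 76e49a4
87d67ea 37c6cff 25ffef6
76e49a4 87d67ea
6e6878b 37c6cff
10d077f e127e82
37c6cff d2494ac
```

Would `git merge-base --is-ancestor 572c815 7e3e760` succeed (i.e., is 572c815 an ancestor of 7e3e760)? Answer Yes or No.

No

Ancestors of 7e3e760: {22c5392, 25ffef6, 45f1a4b, 59fa958, 7e3e760}.
572c815 is not in that set, so it is not an ancestor of 7e3e760.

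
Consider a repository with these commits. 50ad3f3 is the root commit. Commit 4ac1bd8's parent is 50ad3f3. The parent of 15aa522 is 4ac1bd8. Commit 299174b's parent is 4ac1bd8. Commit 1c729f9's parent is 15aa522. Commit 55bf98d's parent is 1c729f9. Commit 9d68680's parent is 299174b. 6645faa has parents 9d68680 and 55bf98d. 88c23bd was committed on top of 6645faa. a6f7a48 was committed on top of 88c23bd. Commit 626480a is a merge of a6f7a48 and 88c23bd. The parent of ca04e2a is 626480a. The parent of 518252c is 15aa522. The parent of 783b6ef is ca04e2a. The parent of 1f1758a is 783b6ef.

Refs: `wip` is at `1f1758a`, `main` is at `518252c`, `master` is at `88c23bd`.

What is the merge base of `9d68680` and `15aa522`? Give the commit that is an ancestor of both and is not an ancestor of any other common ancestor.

4ac1bd8

Ancestors of 9d68680: {299174b, 4ac1bd8, 50ad3f3, 9d68680}.
Ancestors of 15aa522: {15aa522, 4ac1bd8, 50ad3f3}.
Common ancestors: {4ac1bd8, 50ad3f3}.
Among these, 4ac1bd8 is not an ancestor of any other common ancestor — it is the merge base.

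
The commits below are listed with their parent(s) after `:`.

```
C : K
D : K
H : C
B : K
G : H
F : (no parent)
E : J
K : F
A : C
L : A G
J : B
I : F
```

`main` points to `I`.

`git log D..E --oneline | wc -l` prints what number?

Reachable from E: {B, E, F, J, K}.
Reachable from D: {D, F, K}.
In E's history but not D's: {B, E, J} — 3 commits.

3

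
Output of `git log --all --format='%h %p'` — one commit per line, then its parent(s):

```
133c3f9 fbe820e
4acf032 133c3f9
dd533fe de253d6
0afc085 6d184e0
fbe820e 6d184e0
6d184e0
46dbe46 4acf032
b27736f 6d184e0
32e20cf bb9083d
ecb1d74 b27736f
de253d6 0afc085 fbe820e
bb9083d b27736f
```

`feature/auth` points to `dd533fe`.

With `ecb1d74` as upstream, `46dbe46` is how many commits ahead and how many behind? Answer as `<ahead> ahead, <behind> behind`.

4 ahead, 2 behind

Reachable from 46dbe46: {133c3f9, 46dbe46, 4acf032, 6d184e0, fbe820e}.
Reachable from ecb1d74: {6d184e0, b27736f, ecb1d74}.
Only in 46dbe46's history (ahead): {133c3f9, 46dbe46, 4acf032, fbe820e} — 4.
Only in ecb1d74's history (behind): {b27736f, ecb1d74} — 2.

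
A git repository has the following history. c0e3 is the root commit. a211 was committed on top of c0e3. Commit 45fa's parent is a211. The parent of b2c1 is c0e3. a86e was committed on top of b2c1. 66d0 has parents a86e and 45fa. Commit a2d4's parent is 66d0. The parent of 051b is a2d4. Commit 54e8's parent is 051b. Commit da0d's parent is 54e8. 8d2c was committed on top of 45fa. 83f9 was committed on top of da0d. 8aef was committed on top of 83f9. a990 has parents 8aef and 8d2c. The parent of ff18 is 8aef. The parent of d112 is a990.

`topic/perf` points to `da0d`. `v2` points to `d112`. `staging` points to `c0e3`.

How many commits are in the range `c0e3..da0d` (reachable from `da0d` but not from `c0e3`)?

9

Reachable from da0d: {051b, 45fa, 54e8, 66d0, a211, a2d4, a86e, b2c1, c0e3, da0d}.
Reachable from c0e3: {c0e3}.
In da0d's history but not c0e3's: {051b, 45fa, 54e8, 66d0, a211, a2d4, a86e, b2c1, da0d} — 9 commits.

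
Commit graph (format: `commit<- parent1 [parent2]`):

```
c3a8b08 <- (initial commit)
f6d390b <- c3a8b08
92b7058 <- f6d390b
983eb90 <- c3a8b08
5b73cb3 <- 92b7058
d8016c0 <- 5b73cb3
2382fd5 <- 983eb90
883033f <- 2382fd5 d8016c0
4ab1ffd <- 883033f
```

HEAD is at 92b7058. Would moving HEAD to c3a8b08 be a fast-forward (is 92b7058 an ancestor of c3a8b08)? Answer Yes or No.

No

A fast-forward from 92b7058 to c3a8b08 is possible iff 92b7058 is an ancestor of c3a8b08.
Ancestors of c3a8b08: {c3a8b08}.
92b7058 is not among them, so fast-forward is not possible.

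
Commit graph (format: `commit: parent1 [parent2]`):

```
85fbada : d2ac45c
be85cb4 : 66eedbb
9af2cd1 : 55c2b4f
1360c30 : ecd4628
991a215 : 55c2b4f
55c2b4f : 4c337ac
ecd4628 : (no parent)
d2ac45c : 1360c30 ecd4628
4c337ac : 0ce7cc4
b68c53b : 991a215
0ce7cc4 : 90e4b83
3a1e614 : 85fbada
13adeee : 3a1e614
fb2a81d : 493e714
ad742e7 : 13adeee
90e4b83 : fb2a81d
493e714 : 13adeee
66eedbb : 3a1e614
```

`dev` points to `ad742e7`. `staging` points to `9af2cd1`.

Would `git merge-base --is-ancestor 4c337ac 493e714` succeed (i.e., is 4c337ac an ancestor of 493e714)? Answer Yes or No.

No

Ancestors of 493e714: {1360c30, 13adeee, 3a1e614, 493e714, 85fbada, d2ac45c, ecd4628}.
4c337ac is not in that set, so it is not an ancestor of 493e714.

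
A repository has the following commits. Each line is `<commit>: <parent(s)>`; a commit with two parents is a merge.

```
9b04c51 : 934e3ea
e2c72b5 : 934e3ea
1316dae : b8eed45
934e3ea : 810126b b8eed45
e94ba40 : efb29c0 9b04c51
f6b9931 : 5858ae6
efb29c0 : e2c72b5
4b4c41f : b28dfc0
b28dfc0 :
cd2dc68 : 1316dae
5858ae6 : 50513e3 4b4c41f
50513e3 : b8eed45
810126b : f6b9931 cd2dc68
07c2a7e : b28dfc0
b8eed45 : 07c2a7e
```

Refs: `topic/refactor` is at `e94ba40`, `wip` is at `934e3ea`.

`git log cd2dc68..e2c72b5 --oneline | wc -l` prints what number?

7

Reachable from e2c72b5: {07c2a7e, 1316dae, 4b4c41f, 50513e3, 5858ae6, 810126b, 934e3ea, b28dfc0, b8eed45, cd2dc68, e2c72b5, f6b9931}.
Reachable from cd2dc68: {07c2a7e, 1316dae, b28dfc0, b8eed45, cd2dc68}.
In e2c72b5's history but not cd2dc68's: {4b4c41f, 50513e3, 5858ae6, 810126b, 934e3ea, e2c72b5, f6b9931} — 7 commits.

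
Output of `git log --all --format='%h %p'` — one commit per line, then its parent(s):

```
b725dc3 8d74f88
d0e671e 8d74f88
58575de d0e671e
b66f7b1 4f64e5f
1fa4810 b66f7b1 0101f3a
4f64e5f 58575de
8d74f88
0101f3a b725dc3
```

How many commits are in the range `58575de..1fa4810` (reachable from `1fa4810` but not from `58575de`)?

Reachable from 1fa4810: {0101f3a, 1fa4810, 4f64e5f, 58575de, 8d74f88, b66f7b1, b725dc3, d0e671e}.
Reachable from 58575de: {58575de, 8d74f88, d0e671e}.
In 1fa4810's history but not 58575de's: {0101f3a, 1fa4810, 4f64e5f, b66f7b1, b725dc3} — 5 commits.

5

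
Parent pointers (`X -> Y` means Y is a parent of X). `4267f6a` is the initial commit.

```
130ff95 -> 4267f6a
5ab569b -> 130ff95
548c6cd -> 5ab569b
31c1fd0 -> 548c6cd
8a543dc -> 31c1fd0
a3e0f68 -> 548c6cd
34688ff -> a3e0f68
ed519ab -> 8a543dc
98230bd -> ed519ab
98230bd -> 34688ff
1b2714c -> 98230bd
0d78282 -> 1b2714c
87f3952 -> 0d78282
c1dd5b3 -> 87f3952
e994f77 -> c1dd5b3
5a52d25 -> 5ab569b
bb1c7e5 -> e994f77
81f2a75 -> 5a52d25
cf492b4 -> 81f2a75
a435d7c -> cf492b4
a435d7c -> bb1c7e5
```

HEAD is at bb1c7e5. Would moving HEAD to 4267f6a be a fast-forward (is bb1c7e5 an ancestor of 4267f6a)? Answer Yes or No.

A fast-forward from bb1c7e5 to 4267f6a is possible iff bb1c7e5 is an ancestor of 4267f6a.
Ancestors of 4267f6a: {4267f6a}.
bb1c7e5 is not among them, so fast-forward is not possible.

No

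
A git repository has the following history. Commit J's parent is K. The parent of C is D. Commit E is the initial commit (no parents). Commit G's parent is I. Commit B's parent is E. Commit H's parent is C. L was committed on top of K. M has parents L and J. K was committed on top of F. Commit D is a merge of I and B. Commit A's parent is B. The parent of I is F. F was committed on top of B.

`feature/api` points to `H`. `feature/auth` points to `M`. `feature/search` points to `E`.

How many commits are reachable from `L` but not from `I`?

Reachable from L: {B, E, F, K, L}.
Reachable from I: {B, E, F, I}.
In L's history but not I's: {K, L} — 2 commits.

2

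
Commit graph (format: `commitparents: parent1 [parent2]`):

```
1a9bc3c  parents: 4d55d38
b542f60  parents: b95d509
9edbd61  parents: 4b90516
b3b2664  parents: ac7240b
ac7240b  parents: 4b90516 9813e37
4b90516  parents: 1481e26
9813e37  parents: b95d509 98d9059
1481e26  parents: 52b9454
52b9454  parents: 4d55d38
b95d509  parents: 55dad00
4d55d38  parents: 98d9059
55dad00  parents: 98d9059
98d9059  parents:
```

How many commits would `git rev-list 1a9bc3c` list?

3

Walking parent pointers from 1a9bc3c: reachable set = {1a9bc3c, 4d55d38, 98d9059}.
That is 3 commits.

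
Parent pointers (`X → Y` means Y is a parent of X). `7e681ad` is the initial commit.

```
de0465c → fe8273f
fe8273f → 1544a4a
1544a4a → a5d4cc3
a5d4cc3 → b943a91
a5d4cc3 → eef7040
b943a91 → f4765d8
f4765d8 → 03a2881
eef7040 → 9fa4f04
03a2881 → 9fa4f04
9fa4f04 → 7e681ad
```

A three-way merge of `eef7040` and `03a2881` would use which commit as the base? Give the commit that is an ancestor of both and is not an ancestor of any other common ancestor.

9fa4f04

Ancestors of eef7040: {7e681ad, 9fa4f04, eef7040}.
Ancestors of 03a2881: {03a2881, 7e681ad, 9fa4f04}.
Common ancestors: {7e681ad, 9fa4f04}.
Among these, 9fa4f04 is not an ancestor of any other common ancestor — it is the merge base.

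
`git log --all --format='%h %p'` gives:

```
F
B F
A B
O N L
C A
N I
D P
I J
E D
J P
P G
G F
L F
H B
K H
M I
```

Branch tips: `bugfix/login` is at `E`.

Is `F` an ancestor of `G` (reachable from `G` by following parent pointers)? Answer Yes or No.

Yes

Ancestors of G (commits reachable by following parents): {F, G}.
F is in that set, so it is an ancestor of G.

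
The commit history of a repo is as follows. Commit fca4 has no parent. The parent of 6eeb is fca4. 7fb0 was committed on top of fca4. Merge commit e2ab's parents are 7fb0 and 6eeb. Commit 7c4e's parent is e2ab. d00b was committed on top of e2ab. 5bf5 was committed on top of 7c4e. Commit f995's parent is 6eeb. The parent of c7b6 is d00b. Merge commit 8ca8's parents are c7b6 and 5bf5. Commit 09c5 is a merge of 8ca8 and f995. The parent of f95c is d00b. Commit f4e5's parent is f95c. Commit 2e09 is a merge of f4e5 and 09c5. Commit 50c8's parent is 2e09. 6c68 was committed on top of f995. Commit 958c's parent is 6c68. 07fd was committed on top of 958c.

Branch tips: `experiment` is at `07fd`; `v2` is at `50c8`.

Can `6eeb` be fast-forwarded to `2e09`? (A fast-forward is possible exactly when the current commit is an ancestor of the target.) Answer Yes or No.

A fast-forward from 6eeb to 2e09 is possible iff 6eeb is an ancestor of 2e09.
Ancestors of 2e09: {09c5, 2e09, 5bf5, 6eeb, 7c4e, 7fb0, 8ca8, c7b6, d00b, e2ab, f4e5, f95c, f995, fca4}.
6eeb is among them, so fast-forward is possible.

Yes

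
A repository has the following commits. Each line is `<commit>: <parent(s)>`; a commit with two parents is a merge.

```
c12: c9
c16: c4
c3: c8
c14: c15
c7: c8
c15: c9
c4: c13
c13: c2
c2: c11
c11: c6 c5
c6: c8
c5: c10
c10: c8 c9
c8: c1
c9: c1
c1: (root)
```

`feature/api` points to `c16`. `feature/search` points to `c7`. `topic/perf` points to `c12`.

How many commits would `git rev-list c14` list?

4

Walking parent pointers from c14: reachable set = {c1, c14, c15, c9}.
That is 4 commits.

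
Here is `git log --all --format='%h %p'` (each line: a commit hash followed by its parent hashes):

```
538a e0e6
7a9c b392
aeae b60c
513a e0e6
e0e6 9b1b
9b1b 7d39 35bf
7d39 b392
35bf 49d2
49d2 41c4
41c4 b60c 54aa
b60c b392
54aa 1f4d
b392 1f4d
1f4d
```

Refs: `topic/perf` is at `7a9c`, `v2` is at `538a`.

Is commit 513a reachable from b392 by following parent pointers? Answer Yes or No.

Ancestors of b392: {1f4d, b392}.
513a is not in that set, so it is not an ancestor of b392.

No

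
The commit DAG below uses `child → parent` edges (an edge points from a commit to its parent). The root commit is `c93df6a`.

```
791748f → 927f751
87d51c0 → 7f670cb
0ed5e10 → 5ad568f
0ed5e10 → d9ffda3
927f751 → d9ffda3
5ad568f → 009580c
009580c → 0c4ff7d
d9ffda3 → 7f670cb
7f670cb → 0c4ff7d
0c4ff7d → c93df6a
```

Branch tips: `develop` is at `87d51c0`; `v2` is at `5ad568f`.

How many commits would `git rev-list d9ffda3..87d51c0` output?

Reachable from 87d51c0: {0c4ff7d, 7f670cb, 87d51c0, c93df6a}.
Reachable from d9ffda3: {0c4ff7d, 7f670cb, c93df6a, d9ffda3}.
In 87d51c0's history but not d9ffda3's: {87d51c0} — 1 commit.

1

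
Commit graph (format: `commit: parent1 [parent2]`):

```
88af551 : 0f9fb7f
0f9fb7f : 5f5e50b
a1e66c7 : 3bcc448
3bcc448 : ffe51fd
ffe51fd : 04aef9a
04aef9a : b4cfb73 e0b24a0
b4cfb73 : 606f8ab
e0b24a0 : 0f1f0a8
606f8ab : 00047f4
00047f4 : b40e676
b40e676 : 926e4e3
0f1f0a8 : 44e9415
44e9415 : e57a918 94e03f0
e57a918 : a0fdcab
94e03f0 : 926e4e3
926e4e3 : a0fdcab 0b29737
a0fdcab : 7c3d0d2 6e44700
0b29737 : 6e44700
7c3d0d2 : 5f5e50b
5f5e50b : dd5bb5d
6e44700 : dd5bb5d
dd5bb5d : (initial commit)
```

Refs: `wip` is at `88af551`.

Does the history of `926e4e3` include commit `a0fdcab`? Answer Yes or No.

Ancestors of 926e4e3 (commits reachable by following parents): {0b29737, 5f5e50b, 6e44700, 7c3d0d2, 926e4e3, a0fdcab, dd5bb5d}.
a0fdcab is in that set, so it is an ancestor of 926e4e3.

Yes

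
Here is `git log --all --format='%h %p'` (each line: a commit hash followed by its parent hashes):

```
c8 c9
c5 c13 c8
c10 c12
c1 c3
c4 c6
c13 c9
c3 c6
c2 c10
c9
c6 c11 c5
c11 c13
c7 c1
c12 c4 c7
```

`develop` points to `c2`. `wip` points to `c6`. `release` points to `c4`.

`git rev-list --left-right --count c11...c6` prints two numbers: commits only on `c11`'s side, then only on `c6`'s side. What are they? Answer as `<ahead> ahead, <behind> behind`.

0 ahead, 3 behind

Reachable from c11: {c11, c13, c9}.
Reachable from c6: {c11, c13, c5, c6, c8, c9}.
Only in c11's history (ahead): {} — 0.
Only in c6's history (behind): {c5, c6, c8} — 3.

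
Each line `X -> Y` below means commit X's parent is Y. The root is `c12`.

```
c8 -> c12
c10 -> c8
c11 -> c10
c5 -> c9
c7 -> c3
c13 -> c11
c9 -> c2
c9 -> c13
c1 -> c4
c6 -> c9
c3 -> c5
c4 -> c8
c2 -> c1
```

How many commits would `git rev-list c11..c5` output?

6

Reachable from c5: {c1, c10, c11, c12, c13, c2, c4, c5, c8, c9}.
Reachable from c11: {c10, c11, c12, c8}.
In c5's history but not c11's: {c1, c13, c2, c4, c5, c9} — 6 commits.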